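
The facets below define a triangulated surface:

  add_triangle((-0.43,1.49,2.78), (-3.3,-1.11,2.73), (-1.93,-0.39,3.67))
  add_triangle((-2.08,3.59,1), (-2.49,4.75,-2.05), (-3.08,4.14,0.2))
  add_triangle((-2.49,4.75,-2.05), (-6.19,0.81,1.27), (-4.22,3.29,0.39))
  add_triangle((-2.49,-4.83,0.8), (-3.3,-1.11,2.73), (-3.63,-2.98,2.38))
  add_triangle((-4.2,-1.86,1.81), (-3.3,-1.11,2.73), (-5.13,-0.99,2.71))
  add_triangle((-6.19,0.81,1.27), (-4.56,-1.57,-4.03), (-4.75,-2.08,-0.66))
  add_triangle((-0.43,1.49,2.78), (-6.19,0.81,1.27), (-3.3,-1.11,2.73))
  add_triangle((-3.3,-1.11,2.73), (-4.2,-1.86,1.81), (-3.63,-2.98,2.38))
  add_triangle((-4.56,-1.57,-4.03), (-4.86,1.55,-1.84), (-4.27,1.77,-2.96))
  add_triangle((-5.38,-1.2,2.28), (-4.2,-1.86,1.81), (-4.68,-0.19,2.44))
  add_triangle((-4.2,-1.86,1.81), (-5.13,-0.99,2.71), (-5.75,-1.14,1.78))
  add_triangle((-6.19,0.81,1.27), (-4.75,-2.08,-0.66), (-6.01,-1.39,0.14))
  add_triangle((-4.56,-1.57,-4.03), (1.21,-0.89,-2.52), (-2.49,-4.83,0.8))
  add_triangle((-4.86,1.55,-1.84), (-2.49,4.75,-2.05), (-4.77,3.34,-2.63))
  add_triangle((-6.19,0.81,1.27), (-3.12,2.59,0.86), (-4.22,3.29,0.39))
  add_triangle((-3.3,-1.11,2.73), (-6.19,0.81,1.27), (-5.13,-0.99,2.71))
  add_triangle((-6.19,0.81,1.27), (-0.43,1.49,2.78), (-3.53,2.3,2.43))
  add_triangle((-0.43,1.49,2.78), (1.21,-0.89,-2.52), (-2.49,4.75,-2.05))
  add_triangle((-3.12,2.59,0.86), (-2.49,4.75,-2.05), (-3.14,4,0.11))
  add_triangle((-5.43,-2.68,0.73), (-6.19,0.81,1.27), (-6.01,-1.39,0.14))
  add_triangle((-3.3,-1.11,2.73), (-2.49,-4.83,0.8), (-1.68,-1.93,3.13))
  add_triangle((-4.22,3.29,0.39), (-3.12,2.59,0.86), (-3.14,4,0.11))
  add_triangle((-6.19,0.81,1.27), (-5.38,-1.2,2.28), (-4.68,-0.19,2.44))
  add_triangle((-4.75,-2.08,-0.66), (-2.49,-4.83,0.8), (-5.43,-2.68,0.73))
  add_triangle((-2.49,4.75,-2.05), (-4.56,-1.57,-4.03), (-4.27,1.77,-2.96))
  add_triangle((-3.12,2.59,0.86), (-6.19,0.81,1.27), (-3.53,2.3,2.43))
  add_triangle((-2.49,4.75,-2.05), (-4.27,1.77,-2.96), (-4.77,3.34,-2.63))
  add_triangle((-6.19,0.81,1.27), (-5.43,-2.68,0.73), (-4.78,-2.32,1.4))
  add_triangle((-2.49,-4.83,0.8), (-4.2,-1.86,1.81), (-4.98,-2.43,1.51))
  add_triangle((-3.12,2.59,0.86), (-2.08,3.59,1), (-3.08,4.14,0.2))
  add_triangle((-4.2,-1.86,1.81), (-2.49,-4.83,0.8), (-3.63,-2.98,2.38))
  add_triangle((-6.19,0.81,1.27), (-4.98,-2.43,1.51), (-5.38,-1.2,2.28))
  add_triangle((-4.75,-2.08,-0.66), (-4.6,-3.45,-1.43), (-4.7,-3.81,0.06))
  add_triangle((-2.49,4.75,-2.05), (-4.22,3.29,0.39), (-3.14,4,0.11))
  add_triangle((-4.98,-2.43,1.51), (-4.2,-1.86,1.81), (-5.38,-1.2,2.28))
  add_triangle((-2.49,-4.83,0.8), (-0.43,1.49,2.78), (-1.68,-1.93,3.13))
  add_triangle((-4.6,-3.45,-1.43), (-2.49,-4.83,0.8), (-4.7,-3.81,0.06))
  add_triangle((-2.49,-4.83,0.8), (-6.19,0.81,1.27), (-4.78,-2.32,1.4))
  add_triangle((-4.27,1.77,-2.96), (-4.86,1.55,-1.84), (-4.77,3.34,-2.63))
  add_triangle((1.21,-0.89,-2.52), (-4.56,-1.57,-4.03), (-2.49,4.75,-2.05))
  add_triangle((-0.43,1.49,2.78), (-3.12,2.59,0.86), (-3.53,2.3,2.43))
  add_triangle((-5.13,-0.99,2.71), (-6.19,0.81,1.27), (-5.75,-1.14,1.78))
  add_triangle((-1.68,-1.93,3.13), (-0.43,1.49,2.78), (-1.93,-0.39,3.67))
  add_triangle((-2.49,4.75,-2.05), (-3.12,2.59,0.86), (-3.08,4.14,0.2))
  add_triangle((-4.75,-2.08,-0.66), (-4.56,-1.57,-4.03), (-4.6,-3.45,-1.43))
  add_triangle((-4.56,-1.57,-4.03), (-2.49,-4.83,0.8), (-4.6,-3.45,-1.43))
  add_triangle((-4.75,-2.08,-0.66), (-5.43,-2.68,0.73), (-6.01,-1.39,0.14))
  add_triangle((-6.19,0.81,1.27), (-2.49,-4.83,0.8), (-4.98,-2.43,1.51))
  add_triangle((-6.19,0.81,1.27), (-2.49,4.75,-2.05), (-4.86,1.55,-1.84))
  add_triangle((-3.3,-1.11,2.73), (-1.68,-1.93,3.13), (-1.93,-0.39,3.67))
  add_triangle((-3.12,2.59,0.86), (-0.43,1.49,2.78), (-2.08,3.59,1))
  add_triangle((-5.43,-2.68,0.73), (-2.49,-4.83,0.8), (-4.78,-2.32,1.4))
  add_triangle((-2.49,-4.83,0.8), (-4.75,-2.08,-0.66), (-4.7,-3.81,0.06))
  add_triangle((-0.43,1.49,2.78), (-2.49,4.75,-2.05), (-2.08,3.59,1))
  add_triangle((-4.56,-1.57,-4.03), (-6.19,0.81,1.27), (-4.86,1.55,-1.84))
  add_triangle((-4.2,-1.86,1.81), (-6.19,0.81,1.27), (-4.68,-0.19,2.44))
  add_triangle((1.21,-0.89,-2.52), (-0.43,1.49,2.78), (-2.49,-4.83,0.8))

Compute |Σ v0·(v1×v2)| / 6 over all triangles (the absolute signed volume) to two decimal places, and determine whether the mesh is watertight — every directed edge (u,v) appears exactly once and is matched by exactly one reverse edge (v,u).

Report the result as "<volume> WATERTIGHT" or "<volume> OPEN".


156.88 OPEN

Per-triangle v0·(v1×v2)/6:
  t1: +1.5185
  t2: +1.5246
  t3: +5.0614
  t4: +0.1491
  t5: +1.0507
  t6: +10.1859
  t7: +7.3182
  t8: +1.4571
  t9: +4.0525
  t10: +0.4010
  t11: +1.1178
  t12: +0.6237
  t13: +13.8168
  t14: +1.0093
  t15: +1.6920
  t16: +0.8821
  t17: +2.5813
  t18: +2.8218
  t19: -0.9286
  t20: +2.9611
  t21: +4.7670
  t22: +0.6440
  t23: +1.9331
  t24: +4.1207
  t25: +3.0968
  t26: +3.4224
  t27: +2.1043
  t28: +2.6337
  t29: +1.6168
  t30: +0.9801
  t31: +2.3904
  t32: +2.7803
  t33: +1.9073
  t34: +2.1329
  t35: +0.5327
  t36: -1.0414
  t37: +3.1108
  t38: -1.3516
  t39: +1.7065
  t40: +15.1467
  t41: +1.7308
  t42: +2.2072
  t43: +0.9712
  t44: +1.3473
  t45: +4.1275
  t46: +3.7009
  t47: +1.6926
  t48: +1.6779
  t49: +10.5345
  t50: +1.8045
  t51: +2.3274
  t52: +2.4848
  t53: -0.5217
  t54: +1.2453
  t55: +11.0243
  t56: -2.8936
  t57: +1.4935
Σ = +156.8845 → |volume| = 156.88

Directed edges: 171 total; 3 unmatched, e.g. (-5.75,-1.14,1.78)→(-4.2,-1.86,1.81) → open.


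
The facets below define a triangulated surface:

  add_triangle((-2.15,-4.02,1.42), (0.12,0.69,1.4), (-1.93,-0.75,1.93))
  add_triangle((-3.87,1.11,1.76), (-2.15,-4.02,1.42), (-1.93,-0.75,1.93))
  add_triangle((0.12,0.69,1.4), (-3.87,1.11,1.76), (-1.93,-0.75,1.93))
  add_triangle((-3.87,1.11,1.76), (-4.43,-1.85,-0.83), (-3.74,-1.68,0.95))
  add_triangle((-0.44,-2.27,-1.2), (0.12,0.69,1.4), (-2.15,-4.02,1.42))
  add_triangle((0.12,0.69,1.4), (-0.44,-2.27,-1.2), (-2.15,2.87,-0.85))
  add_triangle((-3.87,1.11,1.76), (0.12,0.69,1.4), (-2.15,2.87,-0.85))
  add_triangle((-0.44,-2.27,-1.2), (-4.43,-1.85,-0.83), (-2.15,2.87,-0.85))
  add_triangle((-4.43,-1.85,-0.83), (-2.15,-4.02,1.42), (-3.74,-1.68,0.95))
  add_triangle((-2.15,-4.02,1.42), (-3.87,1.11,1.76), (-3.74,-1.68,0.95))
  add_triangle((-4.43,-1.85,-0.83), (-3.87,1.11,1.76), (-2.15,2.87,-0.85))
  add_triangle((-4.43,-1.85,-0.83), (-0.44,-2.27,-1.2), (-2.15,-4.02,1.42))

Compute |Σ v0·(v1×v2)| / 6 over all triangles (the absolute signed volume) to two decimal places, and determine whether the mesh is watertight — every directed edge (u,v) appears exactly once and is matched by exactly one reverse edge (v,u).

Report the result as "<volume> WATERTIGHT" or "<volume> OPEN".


Per-triangle v0·(v1×v2)/6:
  t1: +1.4059
  t2: +2.7752
  t3: +1.7147
  t4: +3.5394
  t5: +0.5185
  t6: -1.0723
  t7: +2.9681
  t8: +3.7978
  t9: +3.6462
  t10: +3.0308
  t11: +7.8134
  t12: +5.3840
Σ = +35.5216 → |volume| = 35.52

Directed edges: 36 total, each appears once with its reverse present → watertight.

35.52 WATERTIGHT


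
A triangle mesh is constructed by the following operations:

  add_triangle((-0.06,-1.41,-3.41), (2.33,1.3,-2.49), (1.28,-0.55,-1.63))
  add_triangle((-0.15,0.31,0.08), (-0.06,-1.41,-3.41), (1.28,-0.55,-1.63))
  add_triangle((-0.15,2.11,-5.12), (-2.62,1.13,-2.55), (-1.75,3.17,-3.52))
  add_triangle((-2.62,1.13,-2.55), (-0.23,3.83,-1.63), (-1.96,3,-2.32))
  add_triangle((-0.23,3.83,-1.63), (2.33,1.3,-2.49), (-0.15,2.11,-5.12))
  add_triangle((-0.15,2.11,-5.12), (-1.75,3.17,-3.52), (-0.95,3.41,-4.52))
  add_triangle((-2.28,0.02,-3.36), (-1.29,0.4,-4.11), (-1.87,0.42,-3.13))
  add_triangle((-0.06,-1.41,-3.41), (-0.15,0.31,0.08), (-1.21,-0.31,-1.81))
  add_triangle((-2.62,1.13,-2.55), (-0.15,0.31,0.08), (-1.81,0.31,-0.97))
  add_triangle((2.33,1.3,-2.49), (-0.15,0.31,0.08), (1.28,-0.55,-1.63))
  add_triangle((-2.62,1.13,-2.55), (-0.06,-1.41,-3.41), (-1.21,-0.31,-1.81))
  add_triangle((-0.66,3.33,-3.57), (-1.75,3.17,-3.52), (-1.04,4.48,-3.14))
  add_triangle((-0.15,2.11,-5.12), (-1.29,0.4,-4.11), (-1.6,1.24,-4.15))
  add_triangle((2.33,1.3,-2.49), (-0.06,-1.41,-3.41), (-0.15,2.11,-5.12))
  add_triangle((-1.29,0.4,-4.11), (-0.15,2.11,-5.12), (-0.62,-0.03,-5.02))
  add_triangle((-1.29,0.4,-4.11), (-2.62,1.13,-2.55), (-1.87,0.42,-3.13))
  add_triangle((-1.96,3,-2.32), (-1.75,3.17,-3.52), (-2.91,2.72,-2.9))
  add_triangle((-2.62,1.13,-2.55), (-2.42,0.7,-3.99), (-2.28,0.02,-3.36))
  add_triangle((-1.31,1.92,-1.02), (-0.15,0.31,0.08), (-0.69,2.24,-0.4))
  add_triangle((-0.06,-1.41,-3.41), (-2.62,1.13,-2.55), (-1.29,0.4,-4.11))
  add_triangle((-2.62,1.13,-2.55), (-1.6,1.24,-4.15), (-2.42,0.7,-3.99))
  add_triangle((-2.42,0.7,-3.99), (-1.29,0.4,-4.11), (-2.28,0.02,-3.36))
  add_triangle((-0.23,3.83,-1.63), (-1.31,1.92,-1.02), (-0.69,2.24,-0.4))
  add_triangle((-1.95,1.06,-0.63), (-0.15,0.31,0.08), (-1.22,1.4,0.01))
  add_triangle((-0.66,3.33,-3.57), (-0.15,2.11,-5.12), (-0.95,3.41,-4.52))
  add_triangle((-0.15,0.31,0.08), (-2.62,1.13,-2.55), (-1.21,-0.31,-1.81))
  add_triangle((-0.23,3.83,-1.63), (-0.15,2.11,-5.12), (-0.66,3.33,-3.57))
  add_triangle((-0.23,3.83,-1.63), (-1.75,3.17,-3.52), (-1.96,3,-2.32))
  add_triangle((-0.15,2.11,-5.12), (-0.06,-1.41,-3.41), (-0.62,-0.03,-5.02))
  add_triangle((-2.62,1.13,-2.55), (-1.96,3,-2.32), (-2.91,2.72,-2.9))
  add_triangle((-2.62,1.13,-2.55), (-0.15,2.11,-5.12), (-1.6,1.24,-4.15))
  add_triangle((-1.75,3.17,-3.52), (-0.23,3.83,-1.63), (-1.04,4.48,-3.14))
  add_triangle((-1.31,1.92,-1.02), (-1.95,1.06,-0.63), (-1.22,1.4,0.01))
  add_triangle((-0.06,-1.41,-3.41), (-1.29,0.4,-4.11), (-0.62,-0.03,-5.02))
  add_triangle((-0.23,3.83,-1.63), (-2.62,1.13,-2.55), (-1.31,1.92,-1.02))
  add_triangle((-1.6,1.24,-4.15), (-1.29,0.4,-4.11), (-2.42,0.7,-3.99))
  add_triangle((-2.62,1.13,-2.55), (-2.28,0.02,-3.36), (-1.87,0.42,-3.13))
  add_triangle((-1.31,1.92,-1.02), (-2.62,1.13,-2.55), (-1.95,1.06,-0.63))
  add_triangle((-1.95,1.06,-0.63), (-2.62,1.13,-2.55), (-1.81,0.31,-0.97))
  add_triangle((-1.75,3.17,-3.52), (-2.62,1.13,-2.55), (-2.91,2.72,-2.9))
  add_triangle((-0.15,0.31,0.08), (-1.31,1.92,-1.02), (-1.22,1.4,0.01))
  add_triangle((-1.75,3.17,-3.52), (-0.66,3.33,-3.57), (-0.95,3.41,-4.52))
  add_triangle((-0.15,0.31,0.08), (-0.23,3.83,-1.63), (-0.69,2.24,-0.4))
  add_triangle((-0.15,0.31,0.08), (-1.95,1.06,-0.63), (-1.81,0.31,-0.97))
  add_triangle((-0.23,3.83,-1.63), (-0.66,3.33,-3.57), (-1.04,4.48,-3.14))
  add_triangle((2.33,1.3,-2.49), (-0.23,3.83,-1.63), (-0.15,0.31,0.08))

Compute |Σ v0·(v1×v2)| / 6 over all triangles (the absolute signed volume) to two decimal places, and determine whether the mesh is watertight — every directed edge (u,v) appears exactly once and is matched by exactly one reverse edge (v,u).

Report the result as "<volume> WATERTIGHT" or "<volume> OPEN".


Per-triangle v0·(v1×v2)/6:
  t1: +1.5654
  t2: -0.2166
  t3: +3.6233
  t4: -0.6512
  t5: +6.5187
  t6: +0.9749
  t7: -0.2835
  t8: -0.1477
  t9: -0.1312
  t10: -0.0795
  t11: +0.8210
  t12: +1.0455
  t13: +1.1629
  t14: +5.7821
  t15: +1.5726
  t16: -0.3923
  t17: +0.7332
  t18: +0.5164
  t19: +0.0501
  t20: +1.5609
  t21: +0.7817
  t22: +0.5072
  t23: +0.4939
  t24: +0.0008
  t25: +0.5635
  t26: +0.0144
  t27: +1.2078
  t28: +1.4278
  t29: +1.2076
  t30: -0.2000
  t31: +1.1212
  t32: +0.1595
  t33: +0.3016
  t34: +0.7814
  t35: +1.2474
  t36: +0.6053
  t37: -0.3585
  t38: +0.7258
  t39: +0.3363
  t40: +1.0907
  t41: +0.0356
  t42: +0.5195
  t43: +0.0287
  t44: -0.0005
  t45: +0.6973
  t46: +0.1633
Σ = +37.4838 → |volume| = 37.48

Directed edges: 138 total, each appears once with its reverse present → watertight.

37.48 WATERTIGHT


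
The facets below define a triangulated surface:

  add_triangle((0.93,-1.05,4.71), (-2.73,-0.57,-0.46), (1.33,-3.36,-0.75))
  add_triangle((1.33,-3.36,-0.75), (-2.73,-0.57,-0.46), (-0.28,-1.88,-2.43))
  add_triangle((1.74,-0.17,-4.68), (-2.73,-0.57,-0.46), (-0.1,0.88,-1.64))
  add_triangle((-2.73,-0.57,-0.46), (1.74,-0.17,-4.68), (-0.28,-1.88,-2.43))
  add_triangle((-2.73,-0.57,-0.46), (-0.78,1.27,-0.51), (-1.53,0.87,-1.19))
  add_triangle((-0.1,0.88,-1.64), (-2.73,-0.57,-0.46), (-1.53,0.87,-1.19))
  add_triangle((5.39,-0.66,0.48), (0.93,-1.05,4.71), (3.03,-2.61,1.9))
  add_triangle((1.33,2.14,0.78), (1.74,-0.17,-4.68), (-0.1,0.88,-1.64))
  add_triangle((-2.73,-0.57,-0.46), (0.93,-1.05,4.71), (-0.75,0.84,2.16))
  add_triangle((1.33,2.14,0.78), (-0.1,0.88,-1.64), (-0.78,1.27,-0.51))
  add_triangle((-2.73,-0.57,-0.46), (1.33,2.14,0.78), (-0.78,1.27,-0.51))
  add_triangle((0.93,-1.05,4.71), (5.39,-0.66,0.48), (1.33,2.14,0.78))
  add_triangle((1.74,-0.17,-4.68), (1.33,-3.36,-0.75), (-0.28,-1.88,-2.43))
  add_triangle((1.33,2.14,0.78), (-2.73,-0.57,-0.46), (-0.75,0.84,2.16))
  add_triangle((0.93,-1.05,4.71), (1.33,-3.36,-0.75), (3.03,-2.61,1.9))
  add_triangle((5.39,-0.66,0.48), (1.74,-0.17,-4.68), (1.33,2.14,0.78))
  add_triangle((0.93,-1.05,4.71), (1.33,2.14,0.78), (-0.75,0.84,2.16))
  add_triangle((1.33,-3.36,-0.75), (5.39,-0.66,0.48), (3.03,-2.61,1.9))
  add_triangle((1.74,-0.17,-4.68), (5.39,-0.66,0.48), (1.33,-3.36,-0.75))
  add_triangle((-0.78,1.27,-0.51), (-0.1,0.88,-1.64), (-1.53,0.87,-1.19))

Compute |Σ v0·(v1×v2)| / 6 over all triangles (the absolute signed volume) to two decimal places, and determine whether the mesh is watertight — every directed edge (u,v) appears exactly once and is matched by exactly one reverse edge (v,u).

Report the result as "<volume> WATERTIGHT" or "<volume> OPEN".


Per-triangle v0·(v1×v2)/6:
  t1: +8.0878
  t2: +3.1366
  t3: +2.4324
  t4: +3.5436
  t5: +0.4029
  t6: +0.4963
  t7: +7.9360
  t8: +2.3563
  t9: +3.3590
  t10: +0.8730
  t11: +0.6832
  t12: +10.1287
  t13: +4.5455
  t14: +1.6853
  t15: +4.8139
  t16: +10.0278
  t17: +3.3570
  t18: +6.4287
  t19: +13.9201
  t20: +0.3495
Σ = +88.5636 → |volume| = 88.56

Directed edges: 60 total, each appears once with its reverse present → watertight.

88.56 WATERTIGHT


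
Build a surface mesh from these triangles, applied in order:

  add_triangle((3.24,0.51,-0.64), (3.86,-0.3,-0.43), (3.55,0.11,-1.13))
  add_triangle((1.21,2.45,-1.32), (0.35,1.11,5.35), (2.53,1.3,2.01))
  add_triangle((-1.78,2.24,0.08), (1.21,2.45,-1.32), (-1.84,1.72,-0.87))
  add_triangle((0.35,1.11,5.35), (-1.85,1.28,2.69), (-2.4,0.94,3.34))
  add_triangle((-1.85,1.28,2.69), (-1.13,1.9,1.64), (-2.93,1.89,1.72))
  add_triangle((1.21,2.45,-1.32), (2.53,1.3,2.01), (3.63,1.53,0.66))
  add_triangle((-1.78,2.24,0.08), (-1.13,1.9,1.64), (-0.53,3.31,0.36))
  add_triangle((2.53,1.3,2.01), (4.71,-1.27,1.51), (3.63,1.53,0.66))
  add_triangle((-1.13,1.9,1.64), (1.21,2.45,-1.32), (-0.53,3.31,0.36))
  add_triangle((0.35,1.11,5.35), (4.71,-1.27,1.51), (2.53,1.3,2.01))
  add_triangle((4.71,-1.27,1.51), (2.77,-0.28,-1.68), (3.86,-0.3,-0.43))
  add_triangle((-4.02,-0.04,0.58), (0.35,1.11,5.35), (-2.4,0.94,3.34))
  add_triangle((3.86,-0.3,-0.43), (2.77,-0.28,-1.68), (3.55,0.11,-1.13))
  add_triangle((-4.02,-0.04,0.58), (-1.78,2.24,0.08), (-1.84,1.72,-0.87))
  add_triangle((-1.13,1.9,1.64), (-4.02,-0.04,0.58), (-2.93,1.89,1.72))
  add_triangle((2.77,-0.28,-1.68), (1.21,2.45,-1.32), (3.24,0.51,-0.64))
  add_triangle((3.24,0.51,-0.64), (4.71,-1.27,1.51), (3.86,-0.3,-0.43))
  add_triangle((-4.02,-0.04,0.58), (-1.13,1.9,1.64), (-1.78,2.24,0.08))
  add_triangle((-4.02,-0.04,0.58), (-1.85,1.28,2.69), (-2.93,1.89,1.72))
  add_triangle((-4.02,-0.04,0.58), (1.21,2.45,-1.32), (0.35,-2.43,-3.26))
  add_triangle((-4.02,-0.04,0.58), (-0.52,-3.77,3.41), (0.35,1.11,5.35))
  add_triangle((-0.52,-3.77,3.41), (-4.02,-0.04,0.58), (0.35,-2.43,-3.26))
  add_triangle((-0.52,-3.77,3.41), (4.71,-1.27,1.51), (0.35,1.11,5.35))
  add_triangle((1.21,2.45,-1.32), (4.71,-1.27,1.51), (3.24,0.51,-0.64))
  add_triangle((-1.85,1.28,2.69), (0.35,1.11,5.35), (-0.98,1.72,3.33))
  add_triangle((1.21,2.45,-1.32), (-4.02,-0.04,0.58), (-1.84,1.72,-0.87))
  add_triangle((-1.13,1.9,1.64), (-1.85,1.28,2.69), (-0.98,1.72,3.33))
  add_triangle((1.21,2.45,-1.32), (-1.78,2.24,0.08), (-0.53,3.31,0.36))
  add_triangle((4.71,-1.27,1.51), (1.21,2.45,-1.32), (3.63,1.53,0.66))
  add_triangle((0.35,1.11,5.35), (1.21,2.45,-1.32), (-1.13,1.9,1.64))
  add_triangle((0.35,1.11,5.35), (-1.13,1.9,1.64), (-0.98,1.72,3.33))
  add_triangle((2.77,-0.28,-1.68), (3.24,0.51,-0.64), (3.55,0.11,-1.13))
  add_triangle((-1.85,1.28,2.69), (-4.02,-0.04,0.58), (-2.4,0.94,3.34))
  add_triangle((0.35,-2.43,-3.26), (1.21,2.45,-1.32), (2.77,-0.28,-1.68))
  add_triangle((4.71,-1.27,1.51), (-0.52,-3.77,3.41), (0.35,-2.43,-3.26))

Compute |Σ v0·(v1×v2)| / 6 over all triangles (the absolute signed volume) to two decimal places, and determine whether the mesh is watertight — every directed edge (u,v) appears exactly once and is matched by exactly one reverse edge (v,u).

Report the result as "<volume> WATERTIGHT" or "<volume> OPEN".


Per-triangle v0·(v1×v2)/6:
  t1: +0.2907
  t2: +4.8048
  t3: +1.3464
  t4: +1.2392
  t5: +0.8760
  t6: +2.0369
  t7: +1.1984
  t8: +3.1450
  t9: +0.5443
  t10: +7.0166
  t11: +0.8822
  t12: +1.2682
  t13: +0.3711
  t14: +1.5117
  t15: -0.2379
  t16: +1.8002
  t17: +0.8349
  t18: +2.4606
  t19: +1.9871
  t20: +7.1100
  t21: +16.0948
  t22: +13.5332
  t23: +19.4590
  t24: +1.8035
  t25: +1.0880
  t26: -0.5207
  t27: +0.6578
  t28: +1.3886
  t29: +2.2657
  t30: +4.8080
  t31: +0.5306
  t32: +0.1088
  t33: +1.0395
  t34: +4.2673
  t35: +16.9088
Σ = +123.9194 → |volume| = 123.92

Directed edges: 105 total; 3 unmatched, e.g. (4.71,-1.27,1.51)→(2.77,-0.28,-1.68) → open.

123.92 OPEN


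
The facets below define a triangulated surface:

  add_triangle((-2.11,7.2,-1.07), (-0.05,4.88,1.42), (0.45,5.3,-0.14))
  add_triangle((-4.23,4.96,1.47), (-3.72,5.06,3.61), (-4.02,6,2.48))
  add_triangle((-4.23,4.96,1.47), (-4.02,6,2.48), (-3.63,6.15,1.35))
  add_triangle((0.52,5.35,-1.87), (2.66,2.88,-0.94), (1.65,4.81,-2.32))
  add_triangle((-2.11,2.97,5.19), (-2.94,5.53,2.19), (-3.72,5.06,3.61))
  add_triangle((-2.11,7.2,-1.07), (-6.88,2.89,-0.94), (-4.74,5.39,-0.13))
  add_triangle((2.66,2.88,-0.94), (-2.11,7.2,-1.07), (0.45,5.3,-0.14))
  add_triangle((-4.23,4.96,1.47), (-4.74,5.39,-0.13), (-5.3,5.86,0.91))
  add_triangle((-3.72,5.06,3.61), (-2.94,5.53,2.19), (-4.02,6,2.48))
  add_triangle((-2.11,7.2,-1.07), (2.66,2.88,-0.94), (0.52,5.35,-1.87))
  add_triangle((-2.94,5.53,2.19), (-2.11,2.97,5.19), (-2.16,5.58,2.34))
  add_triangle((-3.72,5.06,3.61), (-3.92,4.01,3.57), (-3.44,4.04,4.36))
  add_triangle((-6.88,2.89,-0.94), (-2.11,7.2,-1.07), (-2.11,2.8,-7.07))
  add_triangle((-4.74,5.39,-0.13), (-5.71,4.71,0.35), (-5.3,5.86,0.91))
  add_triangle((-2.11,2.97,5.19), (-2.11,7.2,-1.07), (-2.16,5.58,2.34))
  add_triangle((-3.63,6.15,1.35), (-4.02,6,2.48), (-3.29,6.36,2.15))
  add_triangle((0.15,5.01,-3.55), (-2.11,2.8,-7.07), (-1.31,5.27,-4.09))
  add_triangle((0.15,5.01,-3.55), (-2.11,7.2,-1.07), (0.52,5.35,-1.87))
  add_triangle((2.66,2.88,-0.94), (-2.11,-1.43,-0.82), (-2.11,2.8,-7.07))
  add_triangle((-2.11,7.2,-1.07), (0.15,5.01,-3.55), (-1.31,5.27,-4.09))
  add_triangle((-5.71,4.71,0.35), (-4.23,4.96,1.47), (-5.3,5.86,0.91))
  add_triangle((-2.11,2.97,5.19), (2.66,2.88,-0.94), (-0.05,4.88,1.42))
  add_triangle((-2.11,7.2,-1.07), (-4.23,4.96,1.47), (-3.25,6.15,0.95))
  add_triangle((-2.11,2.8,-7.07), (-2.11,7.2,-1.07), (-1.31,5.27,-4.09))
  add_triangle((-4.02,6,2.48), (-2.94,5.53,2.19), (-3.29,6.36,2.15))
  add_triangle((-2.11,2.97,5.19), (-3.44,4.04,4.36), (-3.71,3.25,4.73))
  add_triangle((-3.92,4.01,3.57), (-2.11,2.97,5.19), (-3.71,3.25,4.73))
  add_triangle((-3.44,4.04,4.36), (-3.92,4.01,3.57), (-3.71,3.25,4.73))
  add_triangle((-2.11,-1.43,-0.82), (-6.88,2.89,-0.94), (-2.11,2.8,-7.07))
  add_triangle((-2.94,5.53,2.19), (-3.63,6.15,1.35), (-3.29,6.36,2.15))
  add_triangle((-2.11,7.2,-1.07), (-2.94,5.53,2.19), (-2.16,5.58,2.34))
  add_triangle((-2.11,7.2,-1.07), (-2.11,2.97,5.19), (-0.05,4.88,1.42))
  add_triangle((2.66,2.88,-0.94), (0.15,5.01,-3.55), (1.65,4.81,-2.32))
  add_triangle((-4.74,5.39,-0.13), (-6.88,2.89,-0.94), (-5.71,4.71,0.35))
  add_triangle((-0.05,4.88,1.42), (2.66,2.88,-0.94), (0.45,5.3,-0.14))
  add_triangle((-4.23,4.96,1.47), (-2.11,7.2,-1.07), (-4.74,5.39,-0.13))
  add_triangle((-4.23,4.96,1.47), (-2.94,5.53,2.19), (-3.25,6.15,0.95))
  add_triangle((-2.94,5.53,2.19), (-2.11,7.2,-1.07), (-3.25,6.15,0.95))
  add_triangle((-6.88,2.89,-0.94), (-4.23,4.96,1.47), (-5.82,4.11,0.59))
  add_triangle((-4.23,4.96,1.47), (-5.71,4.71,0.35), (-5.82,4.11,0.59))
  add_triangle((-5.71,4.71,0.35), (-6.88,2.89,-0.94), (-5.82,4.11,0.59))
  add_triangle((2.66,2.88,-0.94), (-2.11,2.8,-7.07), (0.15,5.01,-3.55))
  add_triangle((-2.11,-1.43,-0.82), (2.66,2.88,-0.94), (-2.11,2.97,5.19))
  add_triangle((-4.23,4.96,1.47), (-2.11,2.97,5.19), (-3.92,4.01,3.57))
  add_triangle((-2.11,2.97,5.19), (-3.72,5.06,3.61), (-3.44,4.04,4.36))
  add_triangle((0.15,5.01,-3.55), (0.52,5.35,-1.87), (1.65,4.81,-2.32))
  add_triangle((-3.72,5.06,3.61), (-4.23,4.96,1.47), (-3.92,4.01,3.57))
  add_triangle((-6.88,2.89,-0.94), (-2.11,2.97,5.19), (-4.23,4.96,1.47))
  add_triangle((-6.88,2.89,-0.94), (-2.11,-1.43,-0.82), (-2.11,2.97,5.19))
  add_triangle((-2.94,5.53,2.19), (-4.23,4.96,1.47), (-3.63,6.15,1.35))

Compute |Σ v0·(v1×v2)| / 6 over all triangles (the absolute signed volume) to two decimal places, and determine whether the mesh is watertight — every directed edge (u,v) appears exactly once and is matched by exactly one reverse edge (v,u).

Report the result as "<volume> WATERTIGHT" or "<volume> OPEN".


Per-triangle v0·(v1×v2)/6:
  t1: +4.0842
  t2: +1.5683
  t3: +1.3655
  t4: +1.4259
  t5: +3.0238
  t6: +6.7941
  t7: +3.9540
  t8: +0.3340
  t9: +1.1303
  t10: +3.2371
  t11: +3.0476
  t12: +0.9302
  t13: +47.3821
  t14: +1.4198
  t15: -1.1683
  t16: +0.9228
  t17: +5.5816
  t18: +4.9415
  t19: +0.5683
  t20: +5.6322
  t21: +0.8957
  t22: +6.4552
  t23: +2.3759
  t24: +6.9884
  t25: +0.2734
  t26: +1.6046
  t27: -1.8806
  t28: +0.8971
  t29: +19.1793
  t30: -0.2138
  t31: +3.1213
  t32: +12.5174
  t33: +0.9547
  t34: +3.0327
  t35: +2.9505
  t36: +6.1349
  t37: +2.1901
  t38: +2.2811
  t39: -1.1454
  t40: +1.1224
  t41: +1.5134
  t42: +8.9139
  t43: -5.3308
  t44: -2.6146
  t45: +1.3085
  t46: +2.0886
  t47: +2.0446
  t48: +15.1027
  t49: +13.2802
  t50: -1.4297
Σ = +200.7865 → |volume| = 200.79

Directed edges: 150 total, each appears once with its reverse present → watertight.

200.79 WATERTIGHT


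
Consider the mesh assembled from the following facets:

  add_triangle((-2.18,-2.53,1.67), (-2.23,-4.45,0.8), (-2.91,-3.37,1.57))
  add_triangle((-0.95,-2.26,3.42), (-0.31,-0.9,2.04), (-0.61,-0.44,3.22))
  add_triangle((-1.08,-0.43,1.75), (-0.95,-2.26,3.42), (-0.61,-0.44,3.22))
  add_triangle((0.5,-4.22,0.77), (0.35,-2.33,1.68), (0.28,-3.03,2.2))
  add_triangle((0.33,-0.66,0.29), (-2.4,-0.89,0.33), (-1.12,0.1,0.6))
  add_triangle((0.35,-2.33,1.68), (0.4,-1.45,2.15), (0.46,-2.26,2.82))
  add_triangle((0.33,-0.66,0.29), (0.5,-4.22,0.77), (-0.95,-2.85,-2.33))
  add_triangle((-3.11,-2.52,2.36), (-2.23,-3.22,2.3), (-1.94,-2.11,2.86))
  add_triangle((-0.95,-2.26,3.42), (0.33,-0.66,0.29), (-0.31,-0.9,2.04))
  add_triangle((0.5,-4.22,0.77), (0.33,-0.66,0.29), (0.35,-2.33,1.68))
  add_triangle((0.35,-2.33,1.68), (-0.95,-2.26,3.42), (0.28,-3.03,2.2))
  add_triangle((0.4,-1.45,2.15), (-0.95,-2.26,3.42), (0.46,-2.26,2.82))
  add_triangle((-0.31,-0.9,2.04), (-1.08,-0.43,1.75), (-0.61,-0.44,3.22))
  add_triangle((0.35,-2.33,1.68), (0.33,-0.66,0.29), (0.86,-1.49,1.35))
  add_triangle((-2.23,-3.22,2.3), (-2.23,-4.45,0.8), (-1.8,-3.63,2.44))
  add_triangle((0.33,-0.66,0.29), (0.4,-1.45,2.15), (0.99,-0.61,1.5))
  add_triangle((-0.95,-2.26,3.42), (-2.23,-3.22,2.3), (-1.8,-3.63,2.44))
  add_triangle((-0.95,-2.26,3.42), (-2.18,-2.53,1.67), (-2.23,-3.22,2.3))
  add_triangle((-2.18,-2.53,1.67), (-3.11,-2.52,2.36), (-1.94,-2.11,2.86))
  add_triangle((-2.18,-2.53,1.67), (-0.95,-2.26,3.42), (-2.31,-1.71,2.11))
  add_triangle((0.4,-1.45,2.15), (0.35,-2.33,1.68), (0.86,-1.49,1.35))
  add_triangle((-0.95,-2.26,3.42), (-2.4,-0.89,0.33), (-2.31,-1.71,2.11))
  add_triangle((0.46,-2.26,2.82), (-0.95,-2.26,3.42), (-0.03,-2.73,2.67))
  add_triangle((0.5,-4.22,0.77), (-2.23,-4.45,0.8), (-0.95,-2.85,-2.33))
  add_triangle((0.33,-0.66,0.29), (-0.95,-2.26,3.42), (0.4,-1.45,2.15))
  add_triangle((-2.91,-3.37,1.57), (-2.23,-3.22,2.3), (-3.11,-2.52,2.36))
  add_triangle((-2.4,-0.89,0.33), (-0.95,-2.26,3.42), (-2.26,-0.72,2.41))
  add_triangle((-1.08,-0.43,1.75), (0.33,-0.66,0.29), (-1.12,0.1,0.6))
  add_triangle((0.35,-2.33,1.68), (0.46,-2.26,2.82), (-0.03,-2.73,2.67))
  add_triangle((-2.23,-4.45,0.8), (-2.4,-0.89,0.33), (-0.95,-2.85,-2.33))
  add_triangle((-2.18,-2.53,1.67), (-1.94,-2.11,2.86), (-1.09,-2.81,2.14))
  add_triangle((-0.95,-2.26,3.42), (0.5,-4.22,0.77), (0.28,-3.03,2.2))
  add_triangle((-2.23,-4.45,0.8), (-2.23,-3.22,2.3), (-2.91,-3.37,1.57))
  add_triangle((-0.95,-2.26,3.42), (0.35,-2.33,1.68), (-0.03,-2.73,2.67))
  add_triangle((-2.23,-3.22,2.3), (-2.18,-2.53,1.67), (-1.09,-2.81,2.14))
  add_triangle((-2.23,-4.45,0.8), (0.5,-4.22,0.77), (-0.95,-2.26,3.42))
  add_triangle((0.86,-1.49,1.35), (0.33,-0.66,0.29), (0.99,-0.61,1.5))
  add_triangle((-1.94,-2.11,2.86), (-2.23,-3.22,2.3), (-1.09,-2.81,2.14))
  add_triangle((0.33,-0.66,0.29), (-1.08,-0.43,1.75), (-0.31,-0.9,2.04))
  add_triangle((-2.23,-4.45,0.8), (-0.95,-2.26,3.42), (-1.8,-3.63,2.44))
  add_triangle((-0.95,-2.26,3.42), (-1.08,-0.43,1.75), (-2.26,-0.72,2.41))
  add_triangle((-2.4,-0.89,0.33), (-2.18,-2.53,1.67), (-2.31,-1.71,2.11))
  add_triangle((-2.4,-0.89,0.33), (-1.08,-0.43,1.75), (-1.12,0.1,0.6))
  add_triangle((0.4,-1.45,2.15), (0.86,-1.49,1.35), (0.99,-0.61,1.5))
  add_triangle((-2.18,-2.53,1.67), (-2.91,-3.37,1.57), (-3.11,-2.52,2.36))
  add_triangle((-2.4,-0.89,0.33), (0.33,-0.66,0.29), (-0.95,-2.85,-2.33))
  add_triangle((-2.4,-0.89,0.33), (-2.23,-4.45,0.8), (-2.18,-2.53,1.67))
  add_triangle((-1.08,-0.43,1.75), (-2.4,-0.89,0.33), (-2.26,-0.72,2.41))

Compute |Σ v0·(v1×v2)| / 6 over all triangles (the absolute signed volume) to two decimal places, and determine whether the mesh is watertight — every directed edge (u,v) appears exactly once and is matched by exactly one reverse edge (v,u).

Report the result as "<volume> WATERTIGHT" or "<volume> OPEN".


Per-triangle v0·(v1×v2)/6:
  t1: -0.4484
  t2: +0.1743
  t3: +0.6891
  t4: +0.1554
  t5: -0.2087
  t6: +0.0325
  t7: +0.3512
  t8: +0.8470
  t9: +0.1734
  t10: +0.2134
  t11: +0.1141
  t12: +0.2046
  t13: -0.2574
  t14: +0.0706
  t15: +0.8415
  t16: -0.1580
  t17: +0.7423
  t18: +0.3693
  t19: -0.5449
  t20: +1.0929
  t21: +0.2534
  t22: -0.2449
  t23: +0.5235
  t24: +5.5161
  t25: -0.2594
  t26: +0.7863
  t27: +1.7573
  t28: -0.0920
  t29: +0.2363
  t30: +4.0589
  t31: -0.8383
  t32: +1.2436
  t33: +1.1181
  t34: +0.0453
  t35: +0.0325
  t36: +5.8428
  t37: +0.0368
  t38: +0.6557
  t39: -0.1038
  t40: +0.1993
  t41: +0.3632
  t42: +0.7666
  t43: +0.3354
  t44: +0.2353
  t45: -0.2608
  t46: -1.1051
  t47: +1.6460
  t48: -0.1004
Σ = +27.1020 → |volume| = 27.10

Directed edges: 144 total, each appears once with its reverse present → watertight.

27.10 WATERTIGHT


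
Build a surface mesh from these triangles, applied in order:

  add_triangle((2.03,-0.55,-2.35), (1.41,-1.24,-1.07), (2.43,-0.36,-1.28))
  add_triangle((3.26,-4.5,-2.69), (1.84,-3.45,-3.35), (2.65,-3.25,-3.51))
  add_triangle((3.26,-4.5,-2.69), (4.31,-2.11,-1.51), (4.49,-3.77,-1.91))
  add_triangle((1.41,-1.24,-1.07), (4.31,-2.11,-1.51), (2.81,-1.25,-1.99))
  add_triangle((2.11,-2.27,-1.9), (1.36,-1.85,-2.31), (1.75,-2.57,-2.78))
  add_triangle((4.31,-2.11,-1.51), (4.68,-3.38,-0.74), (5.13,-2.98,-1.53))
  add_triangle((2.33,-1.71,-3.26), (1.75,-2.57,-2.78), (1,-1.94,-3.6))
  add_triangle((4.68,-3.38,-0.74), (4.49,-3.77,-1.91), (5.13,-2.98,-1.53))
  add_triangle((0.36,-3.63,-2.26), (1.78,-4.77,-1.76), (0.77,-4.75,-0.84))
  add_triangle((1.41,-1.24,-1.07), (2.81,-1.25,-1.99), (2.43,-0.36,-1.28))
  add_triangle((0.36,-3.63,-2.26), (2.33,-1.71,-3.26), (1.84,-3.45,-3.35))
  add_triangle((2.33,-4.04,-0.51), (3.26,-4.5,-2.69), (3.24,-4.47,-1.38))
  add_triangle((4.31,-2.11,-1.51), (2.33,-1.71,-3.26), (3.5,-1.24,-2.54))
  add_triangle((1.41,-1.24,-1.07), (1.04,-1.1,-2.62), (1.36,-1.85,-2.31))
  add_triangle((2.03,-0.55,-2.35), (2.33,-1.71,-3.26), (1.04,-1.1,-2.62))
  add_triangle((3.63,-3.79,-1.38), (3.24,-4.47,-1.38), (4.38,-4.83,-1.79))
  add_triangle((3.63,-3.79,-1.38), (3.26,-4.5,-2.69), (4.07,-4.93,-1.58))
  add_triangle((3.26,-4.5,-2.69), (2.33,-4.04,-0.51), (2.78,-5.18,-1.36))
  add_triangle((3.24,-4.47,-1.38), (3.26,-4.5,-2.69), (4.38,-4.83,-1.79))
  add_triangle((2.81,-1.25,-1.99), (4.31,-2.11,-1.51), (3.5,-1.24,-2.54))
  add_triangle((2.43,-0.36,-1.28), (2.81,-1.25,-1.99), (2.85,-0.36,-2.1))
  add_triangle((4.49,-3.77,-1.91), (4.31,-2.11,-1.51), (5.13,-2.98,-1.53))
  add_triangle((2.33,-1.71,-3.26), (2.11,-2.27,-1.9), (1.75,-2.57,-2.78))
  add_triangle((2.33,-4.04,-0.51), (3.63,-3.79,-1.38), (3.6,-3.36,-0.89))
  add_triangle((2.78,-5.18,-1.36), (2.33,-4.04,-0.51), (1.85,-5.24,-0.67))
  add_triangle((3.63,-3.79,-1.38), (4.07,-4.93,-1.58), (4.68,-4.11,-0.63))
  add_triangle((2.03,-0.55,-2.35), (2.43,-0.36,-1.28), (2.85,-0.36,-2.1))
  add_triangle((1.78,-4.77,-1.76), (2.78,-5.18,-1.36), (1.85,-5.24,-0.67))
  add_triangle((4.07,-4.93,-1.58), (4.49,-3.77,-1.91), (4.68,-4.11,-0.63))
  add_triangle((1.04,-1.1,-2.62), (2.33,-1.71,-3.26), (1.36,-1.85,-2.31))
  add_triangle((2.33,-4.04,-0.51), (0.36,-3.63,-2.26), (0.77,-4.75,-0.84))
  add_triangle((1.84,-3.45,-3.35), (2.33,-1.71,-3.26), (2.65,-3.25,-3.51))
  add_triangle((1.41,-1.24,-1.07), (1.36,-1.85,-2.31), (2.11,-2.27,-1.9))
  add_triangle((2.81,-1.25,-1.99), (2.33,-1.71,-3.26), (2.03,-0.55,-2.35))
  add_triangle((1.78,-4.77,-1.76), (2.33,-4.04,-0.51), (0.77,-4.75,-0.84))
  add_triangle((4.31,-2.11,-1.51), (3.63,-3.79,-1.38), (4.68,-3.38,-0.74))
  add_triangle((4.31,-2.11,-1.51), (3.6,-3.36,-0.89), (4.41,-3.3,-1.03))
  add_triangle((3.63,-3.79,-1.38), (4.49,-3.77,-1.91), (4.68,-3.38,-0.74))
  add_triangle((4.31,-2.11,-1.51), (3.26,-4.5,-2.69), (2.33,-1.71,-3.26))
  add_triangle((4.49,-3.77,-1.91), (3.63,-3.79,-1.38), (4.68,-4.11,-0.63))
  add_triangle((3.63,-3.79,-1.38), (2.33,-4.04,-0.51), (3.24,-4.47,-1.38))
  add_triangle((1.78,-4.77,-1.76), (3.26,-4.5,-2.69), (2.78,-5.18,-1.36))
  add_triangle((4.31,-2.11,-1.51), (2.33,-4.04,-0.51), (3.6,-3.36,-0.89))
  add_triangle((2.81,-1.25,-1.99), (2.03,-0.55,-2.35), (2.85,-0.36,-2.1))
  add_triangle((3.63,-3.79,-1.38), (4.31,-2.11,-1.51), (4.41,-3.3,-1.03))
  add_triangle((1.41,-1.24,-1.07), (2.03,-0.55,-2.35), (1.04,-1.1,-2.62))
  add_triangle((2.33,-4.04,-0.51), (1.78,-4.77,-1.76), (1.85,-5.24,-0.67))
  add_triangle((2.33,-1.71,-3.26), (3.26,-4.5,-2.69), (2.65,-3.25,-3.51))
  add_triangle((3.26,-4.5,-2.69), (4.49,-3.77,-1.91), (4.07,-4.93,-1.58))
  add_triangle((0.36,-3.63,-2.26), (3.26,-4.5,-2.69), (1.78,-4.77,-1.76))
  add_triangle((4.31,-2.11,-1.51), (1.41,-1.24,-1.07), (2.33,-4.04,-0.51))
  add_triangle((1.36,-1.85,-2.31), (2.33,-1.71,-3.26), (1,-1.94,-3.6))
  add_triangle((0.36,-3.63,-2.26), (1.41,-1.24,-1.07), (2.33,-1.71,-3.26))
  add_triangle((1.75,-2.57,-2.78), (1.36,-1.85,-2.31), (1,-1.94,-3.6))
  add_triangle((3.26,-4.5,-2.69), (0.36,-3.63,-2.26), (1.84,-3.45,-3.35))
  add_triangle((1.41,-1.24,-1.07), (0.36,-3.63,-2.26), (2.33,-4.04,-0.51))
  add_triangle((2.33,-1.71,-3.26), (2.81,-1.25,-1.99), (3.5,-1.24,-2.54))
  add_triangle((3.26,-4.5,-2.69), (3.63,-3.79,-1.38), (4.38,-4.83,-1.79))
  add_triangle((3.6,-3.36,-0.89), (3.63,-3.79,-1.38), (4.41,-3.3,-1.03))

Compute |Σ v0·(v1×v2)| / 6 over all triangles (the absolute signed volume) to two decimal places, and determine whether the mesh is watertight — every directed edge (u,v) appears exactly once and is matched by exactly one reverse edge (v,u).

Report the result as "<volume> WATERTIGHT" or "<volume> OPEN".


18.11 OPEN

Per-triangle v0·(v1×v2)/6:
  t1: -0.5018
  t2: +1.0604
  t3: +1.0449
  t4: -0.4491
  t5: -0.0985
  t6: +0.0937
  t7: +0.9436
  t8: +0.9742
  t9: +1.4554
  t10: +0.1024
  t11: +0.4183
  t12: +0.5808
  t13: +1.3684
  t14: -0.2257
  t15: +0.3610
  t16: +0.0591
  t17: -0.5756
  t18: +0.6125
  t19: +0.8522
  t20: -0.2234
  t21: +0.2150
  t22: +0.4152
  t23: +0.6182
  t24: +0.5560
  t25: +0.5561
  t26: -0.4578
  t27: -0.0927
  t28: +0.8969
  t29: +1.5200
  t30: +0.3321
  t31: -2.1088
  t32: +0.5543
  t33: -0.0785
  t34: +0.5540
  t35: +1.3783
  t36: -1.3855
  t37: -0.2868
  t38: +0.7621
  t39: +4.4647
  t40: -0.7335
  t41: +0.3913
  t42: +1.3861
  t43: -0.4217
  t44: +0.3744
  t45: +0.8334
  t46: -0.5667
  t47: -0.9082
  t48: +0.7866
  t49: +1.6748
  t50: +1.9711
  t51: -1.3206
  t52: -0.5374
  t53: -1.3199
  t54: -0.1070
  t55: +2.1475
  t56: -1.9092
  t57: -0.2583
  t58: +0.1427
  t59: +0.2217
Σ = +18.1127 → |volume| = 18.11

Directed edges: 177 total; 3 unmatched, e.g. (2.33,-1.71,-3.26)→(2.11,-2.27,-1.9) → open.


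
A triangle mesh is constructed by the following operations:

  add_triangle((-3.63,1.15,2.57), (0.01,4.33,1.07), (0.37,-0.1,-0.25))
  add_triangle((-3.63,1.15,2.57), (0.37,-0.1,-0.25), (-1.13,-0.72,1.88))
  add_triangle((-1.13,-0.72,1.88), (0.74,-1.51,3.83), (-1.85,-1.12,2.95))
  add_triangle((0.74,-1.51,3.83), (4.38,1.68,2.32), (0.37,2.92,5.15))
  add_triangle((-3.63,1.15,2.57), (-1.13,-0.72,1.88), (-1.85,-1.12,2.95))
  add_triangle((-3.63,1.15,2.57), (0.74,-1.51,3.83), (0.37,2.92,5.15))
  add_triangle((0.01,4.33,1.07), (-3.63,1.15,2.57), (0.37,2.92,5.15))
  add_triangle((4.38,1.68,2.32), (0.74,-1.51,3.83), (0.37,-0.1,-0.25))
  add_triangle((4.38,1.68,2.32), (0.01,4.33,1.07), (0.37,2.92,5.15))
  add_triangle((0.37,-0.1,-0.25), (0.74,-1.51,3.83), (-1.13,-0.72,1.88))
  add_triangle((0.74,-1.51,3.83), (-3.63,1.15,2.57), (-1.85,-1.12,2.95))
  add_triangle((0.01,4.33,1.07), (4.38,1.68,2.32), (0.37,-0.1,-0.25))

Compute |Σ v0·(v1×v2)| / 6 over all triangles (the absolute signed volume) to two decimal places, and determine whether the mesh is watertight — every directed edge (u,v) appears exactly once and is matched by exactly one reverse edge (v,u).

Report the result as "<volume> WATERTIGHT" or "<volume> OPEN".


Per-triangle v0·(v1×v2)/6:
  t1: -0.0201
  t2: -0.0190
  t3: +0.0083
  t4: +13.4596
  t5: -0.0450
  t6: +12.1769
  t7: +12.2087
  t8: +1.1912
  t9: +13.4861
  t10: +0.1836
  t11: +3.2282
  t12: +1.2204
Σ = +57.0788 → |volume| = 57.08

Directed edges: 36 total, each appears once with its reverse present → watertight.

57.08 WATERTIGHT


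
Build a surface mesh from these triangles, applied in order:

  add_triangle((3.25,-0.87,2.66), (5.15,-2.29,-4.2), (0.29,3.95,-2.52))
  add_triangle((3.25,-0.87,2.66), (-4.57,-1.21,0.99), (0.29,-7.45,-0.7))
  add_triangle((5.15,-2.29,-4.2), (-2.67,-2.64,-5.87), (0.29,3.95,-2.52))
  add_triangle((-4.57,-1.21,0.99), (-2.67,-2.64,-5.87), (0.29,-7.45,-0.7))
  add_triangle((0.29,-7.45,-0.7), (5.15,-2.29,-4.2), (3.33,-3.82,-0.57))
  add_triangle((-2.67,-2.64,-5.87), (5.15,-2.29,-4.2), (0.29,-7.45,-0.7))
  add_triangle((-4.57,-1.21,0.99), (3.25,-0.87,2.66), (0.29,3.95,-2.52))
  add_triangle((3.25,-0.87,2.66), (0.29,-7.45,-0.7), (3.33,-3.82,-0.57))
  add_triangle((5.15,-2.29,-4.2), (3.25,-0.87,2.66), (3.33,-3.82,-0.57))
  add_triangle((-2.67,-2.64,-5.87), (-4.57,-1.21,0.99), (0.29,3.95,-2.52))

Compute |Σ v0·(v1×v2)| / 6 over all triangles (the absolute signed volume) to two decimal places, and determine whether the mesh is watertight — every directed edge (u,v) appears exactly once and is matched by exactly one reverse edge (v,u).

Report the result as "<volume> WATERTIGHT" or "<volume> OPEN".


Per-triangle v0·(v1×v2)/6:
  t1: +19.7198
  t2: +20.1256
  t3: +35.6764
  t4: +36.0299
  t5: +14.4142
  t6: +49.0469
  t7: +6.6856
  t8: +11.6731
  t9: +11.7221
  t10: +22.6413
Σ = +227.7349 → |volume| = 227.73

Directed edges: 30 total, each appears once with its reverse present → watertight.

227.73 WATERTIGHT


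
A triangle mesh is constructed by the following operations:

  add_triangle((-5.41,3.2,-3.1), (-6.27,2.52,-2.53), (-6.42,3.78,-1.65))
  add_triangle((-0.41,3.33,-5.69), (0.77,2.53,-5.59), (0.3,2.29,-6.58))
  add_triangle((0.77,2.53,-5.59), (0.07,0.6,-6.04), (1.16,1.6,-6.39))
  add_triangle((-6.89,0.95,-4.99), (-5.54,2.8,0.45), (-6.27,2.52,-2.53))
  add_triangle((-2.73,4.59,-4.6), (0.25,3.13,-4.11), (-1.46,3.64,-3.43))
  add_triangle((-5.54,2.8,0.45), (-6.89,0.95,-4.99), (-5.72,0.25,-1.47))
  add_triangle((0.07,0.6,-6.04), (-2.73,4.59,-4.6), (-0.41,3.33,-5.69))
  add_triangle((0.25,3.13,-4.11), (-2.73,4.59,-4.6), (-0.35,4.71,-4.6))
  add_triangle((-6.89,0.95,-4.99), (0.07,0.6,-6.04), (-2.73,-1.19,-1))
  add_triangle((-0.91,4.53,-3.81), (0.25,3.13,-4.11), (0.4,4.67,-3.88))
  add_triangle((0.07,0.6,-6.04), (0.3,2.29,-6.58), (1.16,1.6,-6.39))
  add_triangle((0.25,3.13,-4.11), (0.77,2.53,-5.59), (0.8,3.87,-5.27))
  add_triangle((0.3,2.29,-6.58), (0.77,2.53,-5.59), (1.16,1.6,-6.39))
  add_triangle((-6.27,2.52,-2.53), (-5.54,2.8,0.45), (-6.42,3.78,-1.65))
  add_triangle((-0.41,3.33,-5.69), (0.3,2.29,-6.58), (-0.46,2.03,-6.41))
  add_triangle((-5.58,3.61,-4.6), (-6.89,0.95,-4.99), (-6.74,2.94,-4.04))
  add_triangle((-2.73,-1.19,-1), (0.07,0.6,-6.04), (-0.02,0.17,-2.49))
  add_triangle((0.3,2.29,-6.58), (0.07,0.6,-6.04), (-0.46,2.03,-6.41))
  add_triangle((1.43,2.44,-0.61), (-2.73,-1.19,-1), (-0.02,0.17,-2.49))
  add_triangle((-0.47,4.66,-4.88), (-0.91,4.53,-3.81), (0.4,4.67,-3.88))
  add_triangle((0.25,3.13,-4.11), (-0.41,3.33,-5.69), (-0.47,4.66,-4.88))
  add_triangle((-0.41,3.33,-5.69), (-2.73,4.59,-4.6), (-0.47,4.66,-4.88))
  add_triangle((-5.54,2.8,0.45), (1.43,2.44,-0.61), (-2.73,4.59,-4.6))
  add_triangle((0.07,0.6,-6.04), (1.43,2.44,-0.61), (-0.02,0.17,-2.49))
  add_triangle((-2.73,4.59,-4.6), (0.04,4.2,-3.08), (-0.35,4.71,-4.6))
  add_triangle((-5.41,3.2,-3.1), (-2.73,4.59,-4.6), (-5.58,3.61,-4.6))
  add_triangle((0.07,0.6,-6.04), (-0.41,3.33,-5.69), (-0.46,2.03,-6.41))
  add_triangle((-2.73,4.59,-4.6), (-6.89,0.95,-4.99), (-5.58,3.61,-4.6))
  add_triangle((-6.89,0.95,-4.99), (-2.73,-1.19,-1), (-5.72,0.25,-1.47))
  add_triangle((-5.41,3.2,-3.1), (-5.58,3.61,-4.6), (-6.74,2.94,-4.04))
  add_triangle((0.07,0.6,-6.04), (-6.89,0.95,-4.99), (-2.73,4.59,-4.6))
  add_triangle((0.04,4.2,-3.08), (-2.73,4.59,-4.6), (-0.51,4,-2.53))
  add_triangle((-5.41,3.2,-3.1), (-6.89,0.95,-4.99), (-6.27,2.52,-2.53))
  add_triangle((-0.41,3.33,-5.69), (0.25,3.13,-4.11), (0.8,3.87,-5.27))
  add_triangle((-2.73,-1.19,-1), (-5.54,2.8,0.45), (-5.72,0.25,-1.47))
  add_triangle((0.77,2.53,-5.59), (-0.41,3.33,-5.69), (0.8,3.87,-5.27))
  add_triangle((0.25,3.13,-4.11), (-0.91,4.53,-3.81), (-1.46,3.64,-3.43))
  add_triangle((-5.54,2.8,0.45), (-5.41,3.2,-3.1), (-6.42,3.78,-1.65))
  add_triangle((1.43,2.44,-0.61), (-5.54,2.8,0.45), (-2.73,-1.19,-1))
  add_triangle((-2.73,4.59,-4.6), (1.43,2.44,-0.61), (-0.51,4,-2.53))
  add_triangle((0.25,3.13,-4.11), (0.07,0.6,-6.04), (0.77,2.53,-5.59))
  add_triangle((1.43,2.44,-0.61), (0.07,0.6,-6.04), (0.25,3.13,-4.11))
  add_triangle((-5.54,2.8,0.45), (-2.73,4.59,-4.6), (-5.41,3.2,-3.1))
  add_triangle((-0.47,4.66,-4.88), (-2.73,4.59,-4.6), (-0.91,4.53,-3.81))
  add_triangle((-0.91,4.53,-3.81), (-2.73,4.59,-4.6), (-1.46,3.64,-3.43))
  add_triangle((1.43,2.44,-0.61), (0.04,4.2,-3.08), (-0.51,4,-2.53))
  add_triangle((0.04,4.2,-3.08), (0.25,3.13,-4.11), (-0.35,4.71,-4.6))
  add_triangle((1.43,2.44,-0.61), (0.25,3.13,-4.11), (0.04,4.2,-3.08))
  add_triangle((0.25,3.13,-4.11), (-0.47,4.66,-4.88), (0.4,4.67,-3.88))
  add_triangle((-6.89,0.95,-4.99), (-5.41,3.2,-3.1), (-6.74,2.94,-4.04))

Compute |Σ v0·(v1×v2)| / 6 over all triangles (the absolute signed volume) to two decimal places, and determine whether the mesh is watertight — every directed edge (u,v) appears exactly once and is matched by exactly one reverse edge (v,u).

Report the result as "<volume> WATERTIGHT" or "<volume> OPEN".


Per-triangle v0·(v1×v2)/6:
  t1: +2.1577
  t2: +1.1916
  t3: -1.4735
  t4: +3.7810
  t5: -0.8769
  t6: +9.0094
  t7: +5.7663
  t8: +2.0193
  t9: +10.2716
  t10: -1.5244
  t11: +1.5714
  t12: -0.5250
  t13: +0.9093
  t14: +2.8032
  t15: +1.2609
  t16: +4.0346
  t17: +0.1501
  t18: +1.1939
  t19: -1.9599
  t20: +0.9873
  t21: +1.0157
  t22: +3.8905
  t23: +12.6170
  t24: -0.0062
  t25: +1.8840
  t26: +2.9156
  t27: -0.8195
  t28: +5.8521
  t29: +4.2030
  t30: +1.3734
  t31: +27.6342
  t32: +1.2566
  t33: +4.1118
  t34: +0.4038
  t35: +1.6112
  t36: +1.7035
  t37: -1.0575
  t38: -0.8155
  t39: -4.7396
  t40: -0.6351
  t41: -1.5299
  t42: +3.4139
  t43: +8.4179
  t44: +1.5716
  t45: -0.0961
  t46: +0.8496
  t47: +0.6782
  t48: +1.9687
  t49: +1.0069
  t50: -0.4820
Σ = +118.9459 → |volume| = 118.95

Directed edges: 150 total, each appears once with its reverse present → watertight.

118.95 WATERTIGHT
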